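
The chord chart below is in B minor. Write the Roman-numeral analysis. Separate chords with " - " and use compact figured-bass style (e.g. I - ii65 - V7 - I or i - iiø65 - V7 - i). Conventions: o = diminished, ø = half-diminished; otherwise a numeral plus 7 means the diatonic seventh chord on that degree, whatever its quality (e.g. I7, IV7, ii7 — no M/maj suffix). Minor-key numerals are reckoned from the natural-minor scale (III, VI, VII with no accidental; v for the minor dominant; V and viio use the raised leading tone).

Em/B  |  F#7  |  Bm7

Em/B has root E, degree 4 in B minor, so iv64.
F#7: dominant seventh chord on F# = scale degree 5 → V7.
Bm7: root B is the tonic; minor seventh chord there is i7.

iv64 - V7 - i7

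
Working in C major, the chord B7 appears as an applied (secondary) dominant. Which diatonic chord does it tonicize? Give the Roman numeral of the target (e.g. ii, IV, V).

iii

The chord is a dominant seventh chord on B.
A dominant resolves down a perfect fifth: B → E. In C major, E is scale degree 3, i.e. iii.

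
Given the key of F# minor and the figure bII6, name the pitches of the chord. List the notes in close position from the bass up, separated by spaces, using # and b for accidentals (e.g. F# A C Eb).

Scale degree 2 in F# minor is G#; lowering it a half step gives G. bII6 is the Neapolitan sixth — a major triad on the lowered second degree, here in its customary first inversion.
So the chord is G-B-D.
With the 6 figure the chord is in first inversion; from the bass B upward in close position it reads B-D-G.

B D G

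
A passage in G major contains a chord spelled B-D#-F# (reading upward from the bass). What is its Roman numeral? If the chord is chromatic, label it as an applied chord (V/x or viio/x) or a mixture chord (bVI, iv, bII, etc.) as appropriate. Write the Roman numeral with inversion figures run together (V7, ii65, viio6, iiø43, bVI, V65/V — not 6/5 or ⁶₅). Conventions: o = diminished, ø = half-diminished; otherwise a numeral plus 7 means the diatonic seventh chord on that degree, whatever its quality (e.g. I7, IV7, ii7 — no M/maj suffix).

V/vi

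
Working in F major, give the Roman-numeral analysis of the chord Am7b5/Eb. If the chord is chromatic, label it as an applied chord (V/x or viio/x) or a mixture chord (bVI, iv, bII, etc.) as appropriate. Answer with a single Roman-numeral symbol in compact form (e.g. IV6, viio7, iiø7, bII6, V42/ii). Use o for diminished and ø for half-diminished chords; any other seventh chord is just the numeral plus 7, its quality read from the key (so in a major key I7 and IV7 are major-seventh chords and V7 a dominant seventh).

viiø43/IV

Stacked in thirds the chord is A-C-Eb-G: a half-diminished seventh chord on A.
A sits a half step below Bb (IV in F major); a diminished chord there is the applied leading-tone chord of IV.
With Eb in the bass the chord is in second inversion, so the figured bass is 43.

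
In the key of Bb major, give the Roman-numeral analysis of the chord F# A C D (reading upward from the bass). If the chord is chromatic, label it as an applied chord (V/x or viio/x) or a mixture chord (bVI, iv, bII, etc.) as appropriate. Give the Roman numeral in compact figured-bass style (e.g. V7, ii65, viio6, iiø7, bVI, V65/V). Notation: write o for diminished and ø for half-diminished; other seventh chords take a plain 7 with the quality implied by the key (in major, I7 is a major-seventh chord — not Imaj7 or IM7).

The pitches D-F#-A-C form a dominant seventh chord rooted on D.
D is not a diatonic chord root with this quality in Bb major, but it lies a perfect fifth above G (vi), so the chord functions as an applied dominant of vi.
With F# in the bass the chord is in first inversion, so the figured bass is 65.

V65/vi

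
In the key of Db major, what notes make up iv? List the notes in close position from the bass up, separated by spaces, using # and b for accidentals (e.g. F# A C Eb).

Gb Bbb Db

iv is the minor subdominant, borrowed from the parallel minor. In Db major that root is Gb.
So the chord is Gb-Bbb-Db.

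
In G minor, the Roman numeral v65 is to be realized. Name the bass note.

F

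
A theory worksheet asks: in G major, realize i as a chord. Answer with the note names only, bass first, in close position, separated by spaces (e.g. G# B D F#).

i is the minor tonic, borrowed from the parallel minor. In G major that root is G.
So the chord is G-Bb-D.

G Bb D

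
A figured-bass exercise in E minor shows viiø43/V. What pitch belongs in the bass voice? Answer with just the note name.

The applied chord viiø43/V is rooted on A#: A#-C#-E-G#.
The figure 43 means second inversion — the fifth is in the bass.

E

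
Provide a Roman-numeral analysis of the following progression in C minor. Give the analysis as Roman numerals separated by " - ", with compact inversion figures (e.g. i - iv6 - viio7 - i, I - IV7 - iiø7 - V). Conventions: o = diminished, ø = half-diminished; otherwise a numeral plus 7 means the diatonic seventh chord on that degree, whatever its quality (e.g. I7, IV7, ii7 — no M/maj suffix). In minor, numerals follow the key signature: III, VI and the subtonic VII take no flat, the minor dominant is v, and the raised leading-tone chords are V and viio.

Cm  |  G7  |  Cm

Cm: root C is the tonic; minor triad there is i.
G7 has root G, degree 5 in C minor, so V7.
Cm: root C is the tonic; minor triad there is i.

i - V7 - i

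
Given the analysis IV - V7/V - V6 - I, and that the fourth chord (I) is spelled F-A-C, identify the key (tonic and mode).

The chord F is a major triad rooted on F; its label is I.
If F is scale degree 1 and the mode makes that degree carry a major triad, the tonic is F and the mode is major.

F major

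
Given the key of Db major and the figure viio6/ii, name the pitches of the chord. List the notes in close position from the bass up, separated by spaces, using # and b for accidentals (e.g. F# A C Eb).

The slash marks an applied leading-tone chord: viio of ii. In Db major, ii is Eb, so the leading tone to it is D, a half step below.
Building a diminished triad on D gives D-F-Ab.
With the 6 figure the chord is in first inversion; from the bass F upward in close position it reads F-Ab-D.

F Ab D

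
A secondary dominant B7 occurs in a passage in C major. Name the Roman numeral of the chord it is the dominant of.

iii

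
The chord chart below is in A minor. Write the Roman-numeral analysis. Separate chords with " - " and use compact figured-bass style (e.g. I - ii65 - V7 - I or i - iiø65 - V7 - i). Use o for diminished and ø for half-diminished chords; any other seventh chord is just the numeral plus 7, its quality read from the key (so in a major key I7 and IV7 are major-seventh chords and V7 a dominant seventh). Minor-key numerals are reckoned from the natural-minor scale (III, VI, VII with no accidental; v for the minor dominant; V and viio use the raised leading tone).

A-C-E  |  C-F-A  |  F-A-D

A-C-E: root A is the tonic; minor triad there is i.
C-F-A has root F, degree 6 in A minor, so VI64.
F-A-D: minor triad on D = scale degree 4 → iv6.

i - VI64 - iv6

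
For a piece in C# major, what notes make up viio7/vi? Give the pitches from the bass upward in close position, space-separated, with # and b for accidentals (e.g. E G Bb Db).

G## B# D# F#

viio7/vi is a secondary leading-tone chord. The target vi is A# in C# major; the applied chord is rooted a semitone below, on G##.
Building a fully diminished seventh chord on G## gives G##-B#-D#-F#.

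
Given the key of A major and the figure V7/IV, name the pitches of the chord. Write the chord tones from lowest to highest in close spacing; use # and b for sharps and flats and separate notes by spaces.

The slash means an applied dominant: we want the dominant of IV. In A major, IV is D major, and its dominant is built on A.
Building a dominant seventh chord on A gives A-C#-E-G.

A C# E G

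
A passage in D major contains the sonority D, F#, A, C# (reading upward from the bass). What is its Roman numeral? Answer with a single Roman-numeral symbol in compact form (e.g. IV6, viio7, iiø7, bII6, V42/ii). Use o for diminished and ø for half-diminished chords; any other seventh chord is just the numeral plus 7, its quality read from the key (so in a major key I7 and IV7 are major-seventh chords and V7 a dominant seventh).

I7

The pitches D-F#-A-C# form a major seventh chord rooted on D.
D is scale degree 1 in D major, and a major seventh chord on that degree is written I7.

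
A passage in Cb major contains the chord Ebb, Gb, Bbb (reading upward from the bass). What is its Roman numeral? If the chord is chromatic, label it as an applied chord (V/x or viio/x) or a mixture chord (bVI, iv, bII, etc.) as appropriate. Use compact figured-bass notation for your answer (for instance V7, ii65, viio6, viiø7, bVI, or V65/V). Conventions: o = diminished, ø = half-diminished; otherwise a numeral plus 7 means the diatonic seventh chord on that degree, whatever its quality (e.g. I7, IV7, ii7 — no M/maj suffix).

bIII

The pitches Ebb-Gb-Bbb form a major triad rooted on Ebb.
Ebb is the lowered third degree of Cb major (diatonic 3 would be Eb). This is a major triad on the lowered third degree, borrowed from the parallel minor.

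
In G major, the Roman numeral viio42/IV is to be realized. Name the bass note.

Ab

The applied chord viio42/IV is rooted on B: B-D-F-Ab.
The figure 42 means third inversion — the seventh is in the bass.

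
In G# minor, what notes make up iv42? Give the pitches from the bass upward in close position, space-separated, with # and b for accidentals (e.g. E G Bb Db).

In G# minor, the fourth degree is C#, and the diatonic chord built there is a minor seventh chord.
That chord is spelled C#-E-G#-B.
With the 42 figure the chord is in third inversion; from the bass B upward in close position it reads B-C#-E-G#.

B C# E G#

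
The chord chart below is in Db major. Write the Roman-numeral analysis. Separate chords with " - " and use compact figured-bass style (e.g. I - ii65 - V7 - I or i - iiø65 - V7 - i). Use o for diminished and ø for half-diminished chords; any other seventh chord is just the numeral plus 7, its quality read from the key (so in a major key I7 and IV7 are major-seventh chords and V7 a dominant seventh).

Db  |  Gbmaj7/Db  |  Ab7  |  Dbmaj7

Db: root Db is the tonic; major triad there is I.
Gbmaj7/Db: root Gb is the subdominant; major seventh chord there is IV43.
Ab7: root Ab is the dominant; dominant seventh chord there is V7.
Dbmaj7 has root Db, degree 1 in Db major, so I7.

I - IV43 - V7 - I7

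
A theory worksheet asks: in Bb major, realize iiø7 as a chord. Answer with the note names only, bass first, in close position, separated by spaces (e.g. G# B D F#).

Scale degree 2 in Bb major is C; here the chord built on it is altered to a half-diminished seventh chord. iiø7 is the half-diminished supertonic seventh, borrowed from the parallel minor.
So the chord is C-Eb-Gb-Bb, a half-diminished seventh chord.

C Eb Gb Bb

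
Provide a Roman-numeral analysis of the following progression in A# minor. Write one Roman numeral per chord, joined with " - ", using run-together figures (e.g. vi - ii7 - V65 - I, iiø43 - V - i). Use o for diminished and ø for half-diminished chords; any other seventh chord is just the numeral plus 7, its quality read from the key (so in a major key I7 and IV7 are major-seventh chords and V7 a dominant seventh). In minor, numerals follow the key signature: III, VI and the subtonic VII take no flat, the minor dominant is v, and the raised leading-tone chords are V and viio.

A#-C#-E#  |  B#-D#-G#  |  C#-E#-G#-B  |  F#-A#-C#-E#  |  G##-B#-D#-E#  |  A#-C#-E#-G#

A#-C#-E#: minor triad on A# = scale degree 1 → i.
B#-D#-G#: root G# is the subtonic; major triad there is VII6.
C#-E#-G#-B: a dominant seventh chord on C#, the applied dominant of VI → V7/VI.
F#-A#-C#-E# has root F#, degree 6 in A# minor, so VI7.
G##-B#-D#-E#: dominant seventh chord on E# = scale degree 5 → V65.
A#-C#-E#-G#: minor seventh chord on A# = scale degree 1 → i7.

i - VII6 - V7/VI - VI7 - V65 - i7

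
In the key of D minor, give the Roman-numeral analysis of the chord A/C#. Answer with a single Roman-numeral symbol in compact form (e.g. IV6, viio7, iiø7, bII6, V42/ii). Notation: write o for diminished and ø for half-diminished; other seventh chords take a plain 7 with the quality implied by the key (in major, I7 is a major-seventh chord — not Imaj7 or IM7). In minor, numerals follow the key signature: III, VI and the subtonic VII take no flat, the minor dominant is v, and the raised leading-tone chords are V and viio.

The pitches A-C#-E form a major triad rooted on A.
In D minor, A is the dominant; the diatonic major triad there is V.
With C# in the bass the chord is in first inversion, so the figured bass is 6.

V6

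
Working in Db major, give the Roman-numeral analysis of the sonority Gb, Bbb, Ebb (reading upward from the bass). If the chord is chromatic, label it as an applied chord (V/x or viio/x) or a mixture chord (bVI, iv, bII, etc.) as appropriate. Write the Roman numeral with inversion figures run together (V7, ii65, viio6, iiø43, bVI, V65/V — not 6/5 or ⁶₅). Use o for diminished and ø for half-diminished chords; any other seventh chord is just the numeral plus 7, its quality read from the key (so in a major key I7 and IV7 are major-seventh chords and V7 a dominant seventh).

The pitches Ebb-Gb-Bbb form a major triad rooted on Ebb.
Ebb is the lowered second degree of Db major (diatonic 2 would be Eb). This is the Neapolitan sixth — a major triad on the lowered second degree, here in its customary first inversion.
With Gb in the bass the chord is in first inversion, so the figured bass is 6.

bII6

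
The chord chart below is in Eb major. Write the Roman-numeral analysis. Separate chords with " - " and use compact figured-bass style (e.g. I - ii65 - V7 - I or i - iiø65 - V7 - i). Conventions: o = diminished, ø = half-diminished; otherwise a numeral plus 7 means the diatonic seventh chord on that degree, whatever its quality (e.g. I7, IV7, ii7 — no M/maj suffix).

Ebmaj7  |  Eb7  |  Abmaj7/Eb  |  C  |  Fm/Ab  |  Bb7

I7 - V7/IV - IV43 - V/ii - ii6 - V7

Ebmaj7 has root Eb, degree 1 in Eb major, so I7.
Eb7: chromatic; Eb is V of IV, so V7/IV.
Abmaj7/Eb: root Ab is the subdominant; major seventh chord there is IV43.
C is the secondary dominant of ii (major triad on C): V/ii.
Fm/Ab: minor triad on F = scale degree 2 → ii6.
Bb7 has root Bb, degree 5 in Eb major, so V7.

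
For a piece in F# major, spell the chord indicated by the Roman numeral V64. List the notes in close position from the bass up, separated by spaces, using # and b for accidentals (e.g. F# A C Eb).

G# C# E#

In F# major, scale degree 5 is C#, and the diatonic chord built there is a major triad.
Stacking thirds from C# gives C#-E#-G#.
The figured bass 64 indicates second inversion, placing the fifth (G#) in the bass: G#-C#-E#.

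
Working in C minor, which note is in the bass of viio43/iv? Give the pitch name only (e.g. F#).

Bb

The applied chord viio43/iv is rooted on E: E-G-Bb-Db.
The figure 43 means second inversion — the fifth is in the bass.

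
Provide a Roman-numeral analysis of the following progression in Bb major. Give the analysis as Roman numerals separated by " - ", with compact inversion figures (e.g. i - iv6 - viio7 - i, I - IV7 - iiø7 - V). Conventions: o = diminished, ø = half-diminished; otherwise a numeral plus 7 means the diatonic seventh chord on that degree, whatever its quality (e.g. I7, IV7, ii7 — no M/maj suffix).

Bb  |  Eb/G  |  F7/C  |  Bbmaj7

I - IV6 - V43 - I7

Bb has root Bb, degree 1 in Bb major, so I.
Eb/G: major triad on Eb = scale degree 4 → IV6.
F7/C has root F, degree 5 in Bb major, so V43.
Bbmaj7: root Bb is the tonic; major seventh chord there is I7.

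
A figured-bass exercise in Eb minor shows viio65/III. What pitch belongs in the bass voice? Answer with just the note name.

The applied chord viio65/III is rooted on F: F-Ab-Cb-Ebb.
The figure 65 means first inversion — the third is in the bass.

Ab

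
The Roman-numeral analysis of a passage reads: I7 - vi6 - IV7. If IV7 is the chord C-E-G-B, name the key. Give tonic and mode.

G major

The chord Cmaj7 is a major seventh chord rooted on C; its label is IV7.
IV7 on C implies C is the subdominant; that puts the tonic at G, and the uppercase numeral fits major mode.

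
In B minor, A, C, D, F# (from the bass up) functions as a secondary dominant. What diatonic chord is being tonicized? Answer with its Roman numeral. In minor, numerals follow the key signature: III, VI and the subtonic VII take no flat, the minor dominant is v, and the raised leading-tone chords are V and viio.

VI

The chord is a dominant seventh chord on D.
A dominant resolves down a perfect fifth: D → G. In B minor, G is scale degree 6, i.e. VI.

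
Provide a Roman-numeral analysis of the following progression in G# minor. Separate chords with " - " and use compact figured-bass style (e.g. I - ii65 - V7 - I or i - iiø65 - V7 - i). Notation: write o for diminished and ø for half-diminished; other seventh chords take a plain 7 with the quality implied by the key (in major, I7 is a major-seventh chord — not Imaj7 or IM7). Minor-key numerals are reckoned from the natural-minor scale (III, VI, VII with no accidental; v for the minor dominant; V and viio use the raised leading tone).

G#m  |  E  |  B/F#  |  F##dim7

i - VI - III64 - viio7

G#m has root G#, degree 1 in G# minor, so i.
E: root E is the submediant; major triad there is VI.
B/F#: major triad on B = scale degree 3 → III64.
F##dim7: root F## is the leading tone; fully diminished seventh chord there is viio7.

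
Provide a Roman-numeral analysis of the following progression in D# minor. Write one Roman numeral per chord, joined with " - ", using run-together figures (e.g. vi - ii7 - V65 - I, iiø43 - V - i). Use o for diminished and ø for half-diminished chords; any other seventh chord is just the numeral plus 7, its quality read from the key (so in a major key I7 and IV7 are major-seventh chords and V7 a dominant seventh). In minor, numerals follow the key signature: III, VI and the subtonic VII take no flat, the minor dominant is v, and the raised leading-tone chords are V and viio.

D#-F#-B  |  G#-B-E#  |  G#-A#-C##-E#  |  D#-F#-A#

VI6 - iio6 - V42 - i

D#-F#-B: major triad on B = scale degree 6 → VI6.
G#-B-E#: diminished triad on E# = scale degree 2 → iio6.
G#-A#-C##-E#: root A# is the dominant; dominant seventh chord there is V42.
D#-F#-A# has root D#, degree 1 in D# minor, so i.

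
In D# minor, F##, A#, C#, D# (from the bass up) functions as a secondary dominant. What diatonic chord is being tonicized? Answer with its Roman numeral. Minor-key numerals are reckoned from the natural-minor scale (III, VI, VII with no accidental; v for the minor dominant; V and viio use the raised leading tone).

The chord is a dominant seventh chord on D#.
A dominant resolves down a perfect fifth: D# → G#. In D# minor, G# is scale degree 4, i.e. iv.

iv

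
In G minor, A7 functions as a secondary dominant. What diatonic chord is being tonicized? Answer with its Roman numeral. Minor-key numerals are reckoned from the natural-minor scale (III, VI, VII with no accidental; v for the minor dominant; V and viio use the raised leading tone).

V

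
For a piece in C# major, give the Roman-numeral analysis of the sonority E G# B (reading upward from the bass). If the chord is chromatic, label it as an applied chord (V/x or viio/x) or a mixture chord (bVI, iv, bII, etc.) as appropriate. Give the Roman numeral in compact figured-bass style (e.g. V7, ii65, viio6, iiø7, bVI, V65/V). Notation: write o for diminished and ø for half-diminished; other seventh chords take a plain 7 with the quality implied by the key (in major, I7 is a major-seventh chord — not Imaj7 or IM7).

bIII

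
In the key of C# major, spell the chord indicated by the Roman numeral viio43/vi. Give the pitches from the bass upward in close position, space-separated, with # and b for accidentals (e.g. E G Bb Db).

D# F# G## B#

The slash marks an applied leading-tone chord: viio of vi. In C# major, vi is A#, so the leading tone to it is G##, a half step below.
Building a fully diminished seventh chord on G## gives G##-B#-D#-F#.
With the 43 figure the chord is in second inversion; from the bass D# upward in close position it reads D#-F#-G##-B#.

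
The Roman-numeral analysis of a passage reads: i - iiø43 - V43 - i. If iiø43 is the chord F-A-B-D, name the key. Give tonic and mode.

A minor

The anchor chord is a half-diminished seventh chord on B, labeled iiø43.
iiø43 on B implies B is the supertonic; that puts the tonic at A, and the lowercase numeral fits minor mode.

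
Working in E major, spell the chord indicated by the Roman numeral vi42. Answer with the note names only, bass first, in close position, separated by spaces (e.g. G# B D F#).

B C# E G#

The numeral's case and figure indicate a minor seventh chord. In E major its root, scale degree 6, is C#.
That chord is spelled C#-E-G#-B.
The figured bass 42 indicates third inversion, placing the seventh (B) in the bass: B-C#-E-G#.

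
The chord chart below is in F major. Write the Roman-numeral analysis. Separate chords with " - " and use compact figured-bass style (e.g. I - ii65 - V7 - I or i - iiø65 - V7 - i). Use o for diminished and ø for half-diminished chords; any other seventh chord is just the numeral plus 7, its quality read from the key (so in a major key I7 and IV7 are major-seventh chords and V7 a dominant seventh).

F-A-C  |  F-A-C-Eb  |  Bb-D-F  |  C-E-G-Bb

F-A-C: root F is the tonic; major triad there is I.
F-A-C-Eb is the secondary dominant of IV (dominant seventh chord on F): V7/IV.
Bb-D-F has root Bb, degree 4 in F major, so IV.
C-E-G-Bb: root C is the dominant; dominant seventh chord there is V7.

I - V7/IV - IV - V7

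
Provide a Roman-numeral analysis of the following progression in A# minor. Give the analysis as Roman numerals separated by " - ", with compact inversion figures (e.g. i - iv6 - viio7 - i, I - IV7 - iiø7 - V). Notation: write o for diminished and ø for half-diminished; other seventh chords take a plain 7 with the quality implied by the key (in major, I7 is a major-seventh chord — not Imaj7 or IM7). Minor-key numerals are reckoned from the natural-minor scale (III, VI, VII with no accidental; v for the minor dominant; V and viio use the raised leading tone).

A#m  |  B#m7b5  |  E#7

i - iiø7 - V7

A#m: root A# is the tonic; minor triad there is i.
B#m7b5: half-diminished seventh chord on B# = scale degree 2 → iiø7.
E#7 has root E#, degree 5 in A# minor, so V7.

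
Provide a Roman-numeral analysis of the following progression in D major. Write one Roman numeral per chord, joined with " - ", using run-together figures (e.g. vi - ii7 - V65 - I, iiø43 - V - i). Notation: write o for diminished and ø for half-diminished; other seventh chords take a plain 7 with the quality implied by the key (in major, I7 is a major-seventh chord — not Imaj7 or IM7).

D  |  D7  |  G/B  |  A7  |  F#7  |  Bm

I - V7/IV - IV6 - V7 - V7/vi - vi

D: major triad on D = scale degree 1 → I.
D7: chromatic; D is V of IV, so V7/IV.
G/B has root G, degree 4 in D major, so IV6.
A7: dominant seventh chord on A = scale degree 5 → V7.
F#7: a dominant seventh chord on F#, the applied dominant of vi → V7/vi.
Bm: root B is the submediant; minor triad there is vi.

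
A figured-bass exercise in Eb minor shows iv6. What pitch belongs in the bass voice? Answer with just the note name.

iv in Eb minor has root Ab; the chord is Ab-Cb-Eb.
The figure 6 means first inversion — the third is in the bass.

Cb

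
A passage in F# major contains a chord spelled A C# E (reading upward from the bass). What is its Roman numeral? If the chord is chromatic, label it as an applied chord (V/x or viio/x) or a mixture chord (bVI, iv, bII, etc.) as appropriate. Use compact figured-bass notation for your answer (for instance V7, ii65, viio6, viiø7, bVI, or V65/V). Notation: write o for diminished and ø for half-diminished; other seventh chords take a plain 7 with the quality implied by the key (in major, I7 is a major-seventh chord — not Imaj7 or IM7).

Stacked in thirds the chord is A-C#-E: a major triad on A.
A is the lowered third degree of F# major (diatonic 3 would be A#). This is a major triad on the lowered third degree, borrowed from the parallel minor.

bIII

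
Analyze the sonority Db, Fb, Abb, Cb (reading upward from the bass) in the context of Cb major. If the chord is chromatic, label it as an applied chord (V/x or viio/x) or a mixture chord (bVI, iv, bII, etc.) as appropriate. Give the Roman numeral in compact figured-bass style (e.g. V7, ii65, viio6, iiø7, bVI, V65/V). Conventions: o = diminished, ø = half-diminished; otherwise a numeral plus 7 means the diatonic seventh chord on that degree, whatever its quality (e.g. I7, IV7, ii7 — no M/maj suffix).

Stacked in thirds the chord is Db-Fb-Abb-Cb: a half-diminished seventh chord on Db.
Db is the second degree of Cb major. This is the half-diminished supertonic seventh, borrowed from the parallel minor.

iiø7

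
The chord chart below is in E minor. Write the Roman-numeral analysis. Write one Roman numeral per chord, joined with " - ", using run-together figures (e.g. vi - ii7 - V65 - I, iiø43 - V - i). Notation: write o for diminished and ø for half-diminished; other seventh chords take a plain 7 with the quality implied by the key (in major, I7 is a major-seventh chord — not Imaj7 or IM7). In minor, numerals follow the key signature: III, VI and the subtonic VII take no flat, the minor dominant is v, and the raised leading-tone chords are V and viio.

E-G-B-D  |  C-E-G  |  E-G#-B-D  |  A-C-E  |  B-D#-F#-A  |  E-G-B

i7 - VI - V7/iv - iv - V7 - i

E-G-B-D: root E is the tonic; minor seventh chord there is i7.
C-E-G has root C, degree 6 in E minor, so VI.
E-G#-B-D is the secondary dominant of iv (dominant seventh chord on E): V7/iv.
A-C-E: root A is the subdominant; minor triad there is iv.
B-D#-F#-A has root B, degree 5 in E minor, so V7.
E-G-B: minor triad on E = scale degree 1 → i.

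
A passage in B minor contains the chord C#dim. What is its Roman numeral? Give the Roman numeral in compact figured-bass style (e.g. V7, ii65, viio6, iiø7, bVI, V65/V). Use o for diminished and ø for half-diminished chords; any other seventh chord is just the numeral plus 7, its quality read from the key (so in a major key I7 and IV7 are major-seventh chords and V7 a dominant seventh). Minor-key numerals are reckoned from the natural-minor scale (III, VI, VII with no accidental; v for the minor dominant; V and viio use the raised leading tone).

iio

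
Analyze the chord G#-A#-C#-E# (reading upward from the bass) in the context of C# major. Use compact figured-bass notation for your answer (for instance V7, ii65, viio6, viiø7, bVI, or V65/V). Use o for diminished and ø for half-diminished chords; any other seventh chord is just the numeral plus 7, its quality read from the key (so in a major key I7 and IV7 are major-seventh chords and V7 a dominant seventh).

The pitches A#-C#-E#-G# form a minor seventh chord rooted on A#.
In C# major, A# is the submediant; the diatonic minor seventh chord there is vi7.
With G# in the bass the chord is in third inversion, so the figured bass is 42.

vi42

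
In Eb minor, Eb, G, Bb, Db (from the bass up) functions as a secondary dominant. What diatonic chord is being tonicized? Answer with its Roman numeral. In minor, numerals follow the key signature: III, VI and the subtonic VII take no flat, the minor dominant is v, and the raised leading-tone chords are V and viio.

iv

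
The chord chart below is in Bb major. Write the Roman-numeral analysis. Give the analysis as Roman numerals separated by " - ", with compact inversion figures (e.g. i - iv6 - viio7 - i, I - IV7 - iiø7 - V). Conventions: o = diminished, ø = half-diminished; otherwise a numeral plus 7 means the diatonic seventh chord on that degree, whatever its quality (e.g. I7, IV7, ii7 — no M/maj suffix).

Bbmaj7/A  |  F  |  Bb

I42 - V - I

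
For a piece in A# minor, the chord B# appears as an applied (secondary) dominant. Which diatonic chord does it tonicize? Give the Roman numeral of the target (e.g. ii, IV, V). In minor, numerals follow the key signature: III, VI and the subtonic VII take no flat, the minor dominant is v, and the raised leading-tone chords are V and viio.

The chord is a major triad on B#.
A dominant resolves down a perfect fifth: B# → E#. In A# minor, E# is scale degree 5, i.e. V.

V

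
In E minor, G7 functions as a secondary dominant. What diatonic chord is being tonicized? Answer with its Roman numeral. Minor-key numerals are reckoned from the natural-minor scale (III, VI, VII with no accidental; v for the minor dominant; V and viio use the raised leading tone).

The chord is a dominant seventh chord on G.
A dominant resolves down a perfect fifth: G → C. In E minor, C is scale degree 6, i.e. VI.

VI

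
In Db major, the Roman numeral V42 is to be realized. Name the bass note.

Gb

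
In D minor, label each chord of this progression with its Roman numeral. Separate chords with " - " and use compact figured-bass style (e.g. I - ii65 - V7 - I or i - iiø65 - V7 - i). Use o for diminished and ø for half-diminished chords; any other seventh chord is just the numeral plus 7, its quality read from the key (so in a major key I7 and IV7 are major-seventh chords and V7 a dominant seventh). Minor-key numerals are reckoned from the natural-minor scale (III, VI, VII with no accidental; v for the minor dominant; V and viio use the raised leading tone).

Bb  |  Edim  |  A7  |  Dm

Bb: root Bb is the submediant; major triad there is VI.
Edim has root E, degree 2 in D minor, so iio.
A7 has root A, degree 5 in D minor, so V7.
Dm has root D, degree 1 in D minor, so i.

VI - iio - V7 - i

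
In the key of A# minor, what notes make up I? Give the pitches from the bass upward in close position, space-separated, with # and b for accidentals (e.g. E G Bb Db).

Scale degree 1 in A# minor is A#; here the chord built on it is altered to a major triad. I is the major tonic (Picardy third), borrowed from the parallel major.
So the chord is A#-C##-E#.

A# C## E#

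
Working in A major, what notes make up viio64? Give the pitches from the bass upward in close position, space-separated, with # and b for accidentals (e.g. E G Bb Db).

The numeral's case and figure indicate a diminished triad. In A major its root, scale degree 7, is G#.
That chord is spelled G#-B-D.
With the 64 figure the chord is in second inversion; from the bass D upward in close position it reads D-G#-B.

D G# B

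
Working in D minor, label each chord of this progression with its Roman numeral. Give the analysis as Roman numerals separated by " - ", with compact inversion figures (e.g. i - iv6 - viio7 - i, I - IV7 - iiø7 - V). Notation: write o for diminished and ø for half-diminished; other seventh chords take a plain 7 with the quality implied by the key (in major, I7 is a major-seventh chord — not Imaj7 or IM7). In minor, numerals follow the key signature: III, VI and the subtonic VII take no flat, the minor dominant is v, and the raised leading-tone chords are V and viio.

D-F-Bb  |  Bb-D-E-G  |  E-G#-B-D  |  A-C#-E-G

D-F-Bb has root Bb, degree 6 in D minor, so VI6.
Bb-D-E-G: half-diminished seventh chord on E = scale degree 2 → iiø43.
E-G#-B-D: chromatic; E is V of V, so V7/V.
A-C#-E-G: root A is the dominant; dominant seventh chord there is V7.

VI6 - iiø43 - V7/V - V7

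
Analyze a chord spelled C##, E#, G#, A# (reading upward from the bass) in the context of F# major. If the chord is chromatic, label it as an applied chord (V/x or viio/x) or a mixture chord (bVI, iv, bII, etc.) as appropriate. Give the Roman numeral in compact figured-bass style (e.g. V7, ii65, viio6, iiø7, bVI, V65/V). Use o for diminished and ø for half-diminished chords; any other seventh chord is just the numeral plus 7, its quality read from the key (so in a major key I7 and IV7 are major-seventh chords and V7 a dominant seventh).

V65/vi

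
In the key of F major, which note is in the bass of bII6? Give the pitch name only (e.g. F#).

bII in F major has root Gb; the chord is Gb-Bb-Db.
The figure 6 means first inversion — the third is in the bass.

Bb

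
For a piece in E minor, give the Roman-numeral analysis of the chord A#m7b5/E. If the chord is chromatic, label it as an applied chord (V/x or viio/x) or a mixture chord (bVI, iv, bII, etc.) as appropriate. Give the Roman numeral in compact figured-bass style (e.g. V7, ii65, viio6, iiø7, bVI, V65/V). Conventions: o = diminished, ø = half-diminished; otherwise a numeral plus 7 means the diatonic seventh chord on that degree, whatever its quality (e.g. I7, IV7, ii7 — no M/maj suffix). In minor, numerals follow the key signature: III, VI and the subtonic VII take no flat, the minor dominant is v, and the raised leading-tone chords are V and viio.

viiø43/V

Stacked in thirds the chord is A#-C#-E-G#: a half-diminished seventh chord on A#.
A# sits a half step below B (V in E minor); a diminished chord there is the applied leading-tone chord of V.
With E in the bass the chord is in second inversion, so the figured bass is 43.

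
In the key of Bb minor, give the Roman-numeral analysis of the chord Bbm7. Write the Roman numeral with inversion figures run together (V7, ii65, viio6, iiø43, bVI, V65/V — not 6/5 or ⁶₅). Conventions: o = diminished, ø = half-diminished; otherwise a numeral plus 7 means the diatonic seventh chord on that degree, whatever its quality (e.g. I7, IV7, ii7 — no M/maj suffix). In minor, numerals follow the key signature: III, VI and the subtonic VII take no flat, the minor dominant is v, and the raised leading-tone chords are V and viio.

The pitches Bb-Db-F-Ab form a minor seventh chord rooted on Bb.
Bb is scale degree 1 in Bb minor, and a minor seventh chord on that degree is written i7.

i7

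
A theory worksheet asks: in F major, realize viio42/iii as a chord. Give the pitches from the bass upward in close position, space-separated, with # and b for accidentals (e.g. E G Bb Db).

F G# B D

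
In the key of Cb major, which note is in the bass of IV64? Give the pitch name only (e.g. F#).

Cb

IV in Cb major has root Fb; the chord is Fb-Ab-Cb.
The figure 64 means second inversion — the fifth is in the bass.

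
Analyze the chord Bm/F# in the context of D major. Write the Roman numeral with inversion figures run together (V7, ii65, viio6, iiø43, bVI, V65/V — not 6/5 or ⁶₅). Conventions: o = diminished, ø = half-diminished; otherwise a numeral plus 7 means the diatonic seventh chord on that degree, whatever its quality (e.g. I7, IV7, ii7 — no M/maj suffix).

vi64

The pitches B-D-F# form a minor triad rooted on B.
In D major, B is the submediant; the diatonic minor triad there is vi.
With F# in the bass the chord is in second inversion, so the figured bass is 64.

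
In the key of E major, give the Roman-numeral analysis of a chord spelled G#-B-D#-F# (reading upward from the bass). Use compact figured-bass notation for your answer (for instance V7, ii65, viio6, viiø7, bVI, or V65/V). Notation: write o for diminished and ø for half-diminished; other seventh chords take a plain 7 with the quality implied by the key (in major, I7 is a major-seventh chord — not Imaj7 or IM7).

iii7

Stacked in thirds the chord is G#-B-D#-F#: a minor seventh chord on G#.
In E major, G# is the mediant; the diatonic minor seventh chord there is iii7.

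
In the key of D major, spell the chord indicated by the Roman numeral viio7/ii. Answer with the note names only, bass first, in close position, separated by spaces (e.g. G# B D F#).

viio7/ii is a secondary leading-tone chord. The target ii is E in D major; the applied chord is rooted a semitone below, on D#.
Building a fully diminished seventh chord on D# gives D#-F#-A-C.

D# F# A C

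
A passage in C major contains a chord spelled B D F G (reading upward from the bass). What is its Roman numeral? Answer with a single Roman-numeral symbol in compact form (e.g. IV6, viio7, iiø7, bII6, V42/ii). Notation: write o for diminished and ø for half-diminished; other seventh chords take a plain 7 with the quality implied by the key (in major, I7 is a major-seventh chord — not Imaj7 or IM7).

V65

The pitches G-B-D-F form a dominant seventh chord rooted on G.
In C major, G is the dominant; the diatonic dominant seventh chord there is V7.
With B in the bass the chord is in first inversion, so the figured bass is 65.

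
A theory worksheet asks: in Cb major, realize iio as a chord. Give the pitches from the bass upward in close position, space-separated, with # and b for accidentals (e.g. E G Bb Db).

Db Fb Abb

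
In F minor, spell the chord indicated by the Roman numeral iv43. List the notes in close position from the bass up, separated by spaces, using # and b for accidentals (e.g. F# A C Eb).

The numeral's case and figure indicate a minor seventh chord. In F minor its root, scale degree 4, is Bb.
Stacking thirds from Bb gives Bb-Db-F-Ab.
With the 43 figure the chord is in second inversion; from the bass F upward in close position it reads F-Ab-Bb-Db.

F Ab Bb Db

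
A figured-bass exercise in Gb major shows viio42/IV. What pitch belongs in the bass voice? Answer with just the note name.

The applied chord viio42/IV is rooted on Bb: Bb-Db-Fb-Abb.
The figure 42 means third inversion — the seventh is in the bass.

Abb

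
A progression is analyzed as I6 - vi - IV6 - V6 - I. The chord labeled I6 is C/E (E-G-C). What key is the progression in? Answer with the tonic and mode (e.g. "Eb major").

C major

The chord C/E is a major triad rooted on C; its label is I6.
If C is scale degree 1 and the mode makes that degree carry a major triad, the tonic is C and the mode is major.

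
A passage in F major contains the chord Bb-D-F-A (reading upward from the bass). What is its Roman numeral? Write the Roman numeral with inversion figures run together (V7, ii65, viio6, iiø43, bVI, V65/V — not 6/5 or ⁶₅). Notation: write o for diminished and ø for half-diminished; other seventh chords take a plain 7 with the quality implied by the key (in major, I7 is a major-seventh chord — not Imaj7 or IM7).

IV7

Stacked in thirds the chord is Bb-D-F-A: a major seventh chord on Bb.
Bb is scale degree 4 in F major, and a major seventh chord on that degree is written IV7.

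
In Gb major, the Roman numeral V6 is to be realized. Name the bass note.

F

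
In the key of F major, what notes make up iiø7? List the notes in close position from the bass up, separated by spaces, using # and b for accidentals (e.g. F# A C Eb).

iiø7 is the half-diminished supertonic seventh, borrowed from the parallel minor. In F major that root is G.
So the chord is G-Bb-Db-F.

G Bb Db F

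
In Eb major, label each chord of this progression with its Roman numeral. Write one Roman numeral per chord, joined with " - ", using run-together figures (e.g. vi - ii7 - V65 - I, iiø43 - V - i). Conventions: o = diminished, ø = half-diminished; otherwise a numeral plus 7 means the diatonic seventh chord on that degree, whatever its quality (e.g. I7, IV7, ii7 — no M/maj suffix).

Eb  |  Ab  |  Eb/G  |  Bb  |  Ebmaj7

I - IV - I6 - V - I7

Eb has root Eb, degree 1 in Eb major, so I.
Ab has root Ab, degree 4 in Eb major, so IV.
Eb/G: root Eb is the tonic; major triad there is I6.
Bb has root Bb, degree 5 in Eb major, so V.
Ebmaj7: major seventh chord on Eb = scale degree 1 → I7.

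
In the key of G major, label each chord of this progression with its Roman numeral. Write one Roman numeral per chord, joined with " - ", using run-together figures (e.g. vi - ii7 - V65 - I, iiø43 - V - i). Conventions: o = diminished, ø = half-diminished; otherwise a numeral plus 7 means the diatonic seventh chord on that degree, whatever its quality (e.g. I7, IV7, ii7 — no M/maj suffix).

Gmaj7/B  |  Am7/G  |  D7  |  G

I65 - ii42 - V7 - I

Gmaj7/B: major seventh chord on G = scale degree 1 → I65.
Am7/G: minor seventh chord on A = scale degree 2 → ii42.
D7: dominant seventh chord on D = scale degree 5 → V7.
G: root G is the tonic; major triad there is I.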